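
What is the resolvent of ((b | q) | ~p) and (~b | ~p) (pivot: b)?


The clauses contain complementary literals b and ~b.
Resolution eliminates this pair and disjoins the remaining literals (merging duplicates).

(~p | q)


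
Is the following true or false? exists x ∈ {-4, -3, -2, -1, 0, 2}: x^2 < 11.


Evaluate the predicate on each element: -4:False, -3:True, -2:True, -1:True, 0:True, 2:True.
Witness x = -3 satisfies the predicate.

True


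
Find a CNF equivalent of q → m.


Step 1: Rewrite q → m as ¬q ∨ m.

(¬q) ∨ m


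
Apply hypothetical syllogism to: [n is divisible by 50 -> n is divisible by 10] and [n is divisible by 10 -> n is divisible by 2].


Hypothetical syllogism: from (P → Q) and (Q → R), infer (P → R).
Chain the two implications through the shared middle term 'n is divisible by 10'.

n is divisible by 50 -> n is divisible by 2


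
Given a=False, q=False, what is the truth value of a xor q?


Exclusive or is true when exactly one operand is true.
Substitute: a=False, q=False.
False xor False evaluates to False.

False


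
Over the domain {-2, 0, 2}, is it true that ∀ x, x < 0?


Evaluate the predicate on each element: -2:T, 0:F, 2:F.
Counterexample x = 0 fails the predicate.

F


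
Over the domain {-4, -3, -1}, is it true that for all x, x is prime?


Evaluate the predicate on each element: -4:F, -3:F, -1:F.
Counterexample x = -4 fails the predicate.

F


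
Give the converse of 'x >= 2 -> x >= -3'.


The converse of (P → Q) is (Q → P). It is not in general equivalent to the original.
Here P = 'x >= 2' and Q = 'x >= -3'.

If x >= -3, then x >= 2.


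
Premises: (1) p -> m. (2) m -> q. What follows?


Hypothetical syllogism: from (P → Q) and (Q → R), infer (P → R).
Chain the two implications through the shared middle term 'm'.

p -> q


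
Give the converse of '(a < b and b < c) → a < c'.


The converse of (P → Q) is (Q → P). It is not in general equivalent to the original.
Here P = '(a < b and b < c)' and Q = 'a < c'.

If a < c, then (a < b and b < c).


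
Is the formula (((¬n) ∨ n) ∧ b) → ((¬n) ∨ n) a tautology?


Build the truth table over {b, n}:
b | n | φ
---------
F | F | T
T | F | T
F | T | T
T | T | T
Every row evaluates to true.

Yes, it is a tautology.


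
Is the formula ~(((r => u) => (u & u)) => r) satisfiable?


Search for a satisfying assignment over {r, u}.
Try r=False, u=True: the formula evaluates to True.
A satisfying assignment exists.

Satisfiable.


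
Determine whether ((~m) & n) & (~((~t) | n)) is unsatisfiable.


Truth table over {m, n, t}:
m | n | t | φ
-------------
False | False | False | False
True | False | False | False
False | True | False | False
True | True | False | False
False | False | True | False
True | False | True | False
False | True | True | False
True | True | True | False
Every row is false.

Yes, it is a contradiction.


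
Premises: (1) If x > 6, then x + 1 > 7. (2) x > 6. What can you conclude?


Modus ponens: from (P → Q) and P, infer Q.
P = 'x > 6' is asserted, and P → Q holds, so Q follows.

x + 1 > 7.


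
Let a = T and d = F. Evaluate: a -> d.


Implication is false only when antecedent is true and consequent is false.
Substitute: a=T, d=F.
T -> F evaluates to F.

F


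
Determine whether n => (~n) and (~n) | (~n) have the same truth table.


Compare truth tables:
n | φ | ψ
---------
False | True | True
True | False | False
The columns φ and ψ agree on every row.

Yes, they are logically equivalent.


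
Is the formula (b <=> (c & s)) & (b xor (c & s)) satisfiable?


Check all 8 assignments over {b, c, s}:
b | c | s | φ
-------------
False | False | False | False
True | False | False | False
False | True | False | False
True | True | False | False
False | False | True | False
True | False | True | False
False | True | True | False
True | True | True | False
No assignment makes the formula true.

Unsatisfiable.


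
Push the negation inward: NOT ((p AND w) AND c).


De Morgan: the negation of a conjunction is the disjunction of the negations.
Distribute NOT across AND, flipping it to OR, and negate each literal.

((NOT p) OR (NOT w)) OR (NOT c)


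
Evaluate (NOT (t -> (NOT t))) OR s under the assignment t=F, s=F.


Substitute t=F, s=F:
NOT t = T
t -> (NOT t) = F -> T = T
NOT (t -> (NOT t)) = F
(NOT (t -> (NOT t))) OR s = F OR F = F

F


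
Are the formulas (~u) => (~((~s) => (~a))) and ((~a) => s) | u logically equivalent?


Compare truth tables:
a | s | u | φ | ψ
-----------------
False | False | False | False | False
True | False | False | True | True
False | True | False | False | True
True | True | False | False | True
False | False | True | True | True
True | False | True | True | True
False | True | True | True | True
True | True | True | True | True
They differ at row 3 (a=False, s=True, u=False): φ=False but ψ=True.

No, they are not logically equivalent.


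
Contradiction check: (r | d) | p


Truth table over {d, p, r}:
d | p | r | φ
-------------
False | False | False | False
True | False | False | True
False | True | False | True
True | True | False | True
False | False | True | True
True | False | True | True
False | True | True | True
True | True | True | True
Satisfying assignment at row 2: d=True, p=False, r=False gives True.

No, it is not a contradiction.


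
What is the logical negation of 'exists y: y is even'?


¬(forall x: φ) = exists x: ¬φ, and ¬(exists x: φ) = forall x: ¬φ.
Apply to the existential statement.

forall y: ~(y is even)


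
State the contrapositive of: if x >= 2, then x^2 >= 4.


The contrapositive of (P → Q) is (¬Q → ¬P); it is logically equivalent to the original.
Here P = 'x >= 2' and Q = 'x^2 >= 4'.

If not (x^2 >= 4), then not (x >= 2).


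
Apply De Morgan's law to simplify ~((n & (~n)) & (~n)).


De Morgan: the negation of a conjunction is the disjunction of the negations.
Distribute ~ across &, flipping it to |, and negate each literal.

((~n) | n) | n


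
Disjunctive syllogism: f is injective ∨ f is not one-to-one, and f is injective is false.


Disjunctive syllogism: from (P ∨ Q) and ¬P, infer Q.
One disjunct, 'f is injective', is ruled out; the other must hold.

f is not one-to-one


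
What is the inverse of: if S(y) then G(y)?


The inverse of (P → Q) is (¬P → ¬Q). It is equivalent to the converse, not to the original.
Here P = 'S(y)' and Q = 'G(y)'.

If not (S(y)), then not (G(y)).


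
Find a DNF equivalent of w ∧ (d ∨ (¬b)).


Step 1: Distribute ∧ over ∨: w ∧ (d ∨ (¬b)) = (w ∧ d) ∨ (w ∧ (¬b)).

(w ∧ d) ∨ (w ∧ (¬b))


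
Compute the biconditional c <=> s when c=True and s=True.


Biconditional is true when both operands have the same truth value.
Substitute: c=True, s=True.
True <=> True evaluates to True.

True


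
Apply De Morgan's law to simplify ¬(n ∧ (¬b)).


De Morgan: the negation of a conjunction is the disjunction of the negations.
Distribute ¬ across ∧, flipping it to ∨, and negate each literal.

(¬n) ∨ b


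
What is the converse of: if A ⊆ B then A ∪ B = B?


The converse of (P → Q) is (Q → P). It is not in general equivalent to the original.
Here P = 'A ⊆ B' and Q = 'A ∪ B = B'.

If A ∪ B = B, then A ⊆ B.


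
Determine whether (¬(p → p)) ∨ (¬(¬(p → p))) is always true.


Build the truth table over {p}:
p | φ
-----
F | T
T | T
Every row evaluates to true.

Yes, it is a tautology.


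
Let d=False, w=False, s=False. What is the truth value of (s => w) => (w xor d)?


Substitute d=False, w=False, s=False:
s => w = False => False = True
w xor d = False xor False = False
(s => w) => (w xor d) = True => False = False

False


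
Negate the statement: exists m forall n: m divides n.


Negation flips each quantifier (∀↔∃) and negates the inner predicate.
¬(exists m forall n: φ) = forall m exists n: ¬φ.

forall m exists n: ~(m divides n)


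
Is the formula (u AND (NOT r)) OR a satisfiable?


Search for a satisfying assignment over {a, r, u}.
Try a=T, r=F, u=F: the formula evaluates to T.
A satisfying assignment exists.

Satisfiable.


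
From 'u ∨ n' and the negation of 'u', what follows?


Disjunctive syllogism: from (P ∨ Q) and ¬P, infer Q.
One disjunct, 'u', is ruled out; the other must hold.

n


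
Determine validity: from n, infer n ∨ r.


This matches the form of disjunction introduction: the conclusion follows in every model of the premises.

Valid.


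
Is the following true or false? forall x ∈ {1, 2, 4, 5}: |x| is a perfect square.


Evaluate the predicate on each element: 1:True, 2:False, 4:True, 5:False.
Counterexample x = 2 fails the predicate.

False


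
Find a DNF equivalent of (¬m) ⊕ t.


Step 1: (¬m) ⊕ t is true exactly when they disagree: ((¬m) ∧ ¬t) ∨ (¬(¬m) ∧ t).
Step 2: Eliminate any double negations (¬¬X = X).

((¬m) ∧ (¬t)) ∨ (m ∧ t)


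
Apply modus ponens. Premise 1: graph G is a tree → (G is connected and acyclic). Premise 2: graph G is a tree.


Modus ponens: from (P → Q) and P, infer Q.
P = 'graph G is a tree' is asserted, and P → Q holds, so Q follows.

(G is connected and acyclic).


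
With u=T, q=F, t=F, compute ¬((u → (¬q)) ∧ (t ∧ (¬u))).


Substitute u=T, q=F, t=F:
¬q = T
u → (¬q) = T → T = T
¬u = F
t ∧ (¬u) = F ∧ F = F
(u → (¬q)) ∧ (t ∧ (¬u)) = T ∧ F = F
¬((u → (¬q)) ∧ (t ∧ (¬u))) = T

T


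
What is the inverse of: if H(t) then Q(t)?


The inverse of (P → Q) is (¬P → ¬Q). It is equivalent to the converse, not to the original.
Here P = 'H(t)' and Q = 'Q(t)'.

If not (H(t)), then not (Q(t)).


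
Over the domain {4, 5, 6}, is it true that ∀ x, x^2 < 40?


Evaluate the predicate on each element: 4:T, 5:T, 6:T.
Every element satisfies the predicate.

T


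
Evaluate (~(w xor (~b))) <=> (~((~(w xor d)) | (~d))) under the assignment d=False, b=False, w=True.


Substitute d=False, b=False, w=True:
~b = True
w xor (~b) = True xor True = False
~(w xor (~b)) = True
w xor d = True xor False = True
~(w xor d) = False
~d = True
(~(w xor d)) | (~d) = False | True = True
~((~(w xor d)) | (~d)) = False
(~(w xor (~b))) <=> (~((~(w xor d)) | (~d))) = True <=> False = False

False


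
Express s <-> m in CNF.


Step 1: Rewrite s ↔ m as (s → m) ∧ (m → s).
Step 2: Rewrite each implication as a disjunction.

((NOT s) OR m) AND ((NOT m) OR s)


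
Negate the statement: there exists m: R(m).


¬(for all x: φ) = there exists x: ¬φ, and ¬(there exists x: φ) = for all x: ¬φ.
Apply to the existential statement.

for all m: NOT(R(m))


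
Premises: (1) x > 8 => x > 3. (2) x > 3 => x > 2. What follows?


Hypothetical syllogism: from (P → Q) and (Q → R), infer (P → R).
Chain the two implications through the shared middle term 'x > 3'.

x > 8 => x > 2


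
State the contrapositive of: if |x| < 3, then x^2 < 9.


The contrapositive of (P → Q) is (¬Q → ¬P); it is logically equivalent to the original.
Here P = '|x| < 3' and Q = 'x^2 < 9'.

If not (x^2 < 9), then not (|x| < 3).


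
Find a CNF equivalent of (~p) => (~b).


Step 1: Rewrite (¬p) → (¬b) as ¬(¬p) ∨ (¬b).
Step 2: Eliminate any double negations (¬¬X = X).

p | (~b)


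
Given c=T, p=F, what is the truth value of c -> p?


Implication is false only when antecedent is true and consequent is false.
Substitute: c=T, p=F.
T -> F evaluates to F.

F


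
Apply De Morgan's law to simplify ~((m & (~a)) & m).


De Morgan: the negation of a conjunction is the disjunction of the negations.
Distribute ~ across &, flipping it to |, and negate each literal.

((~m) | a) | (~m)


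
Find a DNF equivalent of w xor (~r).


Step 1: w ⊕ (¬r) is true exactly when they disagree: (w ∧ ¬(¬r)) ∨ (¬w ∧ (¬r)).
Step 2: Eliminate any double negations (¬¬X = X).

(w & r) | ((~w) & (~r))


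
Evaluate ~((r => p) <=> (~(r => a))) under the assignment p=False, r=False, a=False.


Substitute p=False, r=False, a=False:
r => p = False => False = True
r => a = False => False = True
~(r => a) = False
(r => p) <=> (~(r => a)) = True <=> False = False
~((r => p) <=> (~(r => a))) = True

True


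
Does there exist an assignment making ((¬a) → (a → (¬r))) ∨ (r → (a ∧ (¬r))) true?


Search for a satisfying assignment over {a, r}.
Try a=F, r=F: the formula evaluates to T.
A satisfying assignment exists.

Satisfiable.


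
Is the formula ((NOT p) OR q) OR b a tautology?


Build the truth table over {b, p, q}:
b | p | q | φ
-------------
F | F | F | T
T | F | F | T
F | T | F | F
T | T | F | T
F | F | T | T
T | F | T | T
F | T | T | T
T | T | T | T
Counterexample at row 3: with b=F, p=T, q=F, the formula is F.

No, it is not a tautology.


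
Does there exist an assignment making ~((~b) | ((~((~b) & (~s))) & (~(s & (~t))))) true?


Search for a satisfying assignment over {b, s, t}.
Try b=True, s=True, t=False: the formula evaluates to True.
A satisfying assignment exists.

Satisfiable.


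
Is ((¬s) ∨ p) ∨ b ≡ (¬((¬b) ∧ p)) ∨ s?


Compare truth tables:
b | p | s | φ | ψ
-----------------
F | F | F | T | T
T | F | F | T | T
F | T | F | T | F
T | T | F | T | T
F | F | T | F | T
T | F | T | T | T
F | T | T | T | T
T | T | T | T | T
They differ at row 3 (b=F, p=T, s=F): φ=T but ψ=F.

No, they are not logically equivalent.


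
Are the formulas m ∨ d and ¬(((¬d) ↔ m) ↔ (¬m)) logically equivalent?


Compare truth tables:
d | m | φ | ψ
-------------
F | F | F | T
T | F | T | F
F | T | T | T
T | T | T | F
They differ at row 1 (d=F, m=F): φ=F but ψ=T.

No, they are not logically equivalent.


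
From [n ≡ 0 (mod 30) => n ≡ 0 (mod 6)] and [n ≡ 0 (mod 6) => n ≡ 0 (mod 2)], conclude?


Hypothetical syllogism: from (P → Q) and (Q → R), infer (P → R).
Chain the two implications through the shared middle term 'n ≡ 0 (mod 6)'.

n ≡ 0 (mod 30) => n ≡ 0 (mod 2)


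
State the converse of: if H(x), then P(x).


The converse of (P → Q) is (Q → P). It is not in general equivalent to the original.
Here P = 'H(x)' and Q = 'P(x)'.

If P(x), then H(x).


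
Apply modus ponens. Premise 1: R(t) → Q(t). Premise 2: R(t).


Modus ponens: from (P → Q) and P, infer Q.
P = 'R(t)' is asserted, and P → Q holds, so Q follows.

Q(t).


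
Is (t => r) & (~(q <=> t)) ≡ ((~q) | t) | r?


Compare truth tables:
q | r | t | φ | ψ
-----------------
False | False | False | False | True
True | False | False | True | False
False | True | False | False | True
True | True | False | True | True
False | False | True | False | True
True | False | True | False | True
False | True | True | True | True
True | True | True | False | True
They differ at row 1 (q=False, r=False, t=False): φ=False but ψ=True.

No, they are not logically equivalent.


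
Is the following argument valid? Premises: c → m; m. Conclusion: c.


This is affirming the consequent (fallacy). There exist truth assignments where the premises are all true but the conclusion is false.

Invalid.


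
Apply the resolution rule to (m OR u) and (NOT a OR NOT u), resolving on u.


The clauses contain complementary literals u and NOTu.
Resolution eliminates this pair and disjoins the remaining literals (merging duplicates).

(m OR NOT a)


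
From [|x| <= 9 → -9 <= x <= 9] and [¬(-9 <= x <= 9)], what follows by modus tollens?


Modus tollens: from (P → Q) and ¬Q, infer ¬P.
Q = '-9 <= x <= 9' is denied; since P → Q, P must also fail.

Not (|x| <= 9).


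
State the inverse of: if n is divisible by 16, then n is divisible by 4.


The inverse of (P → Q) is (¬P → ¬Q). It is equivalent to the converse, not to the original.
Here P = 'n is divisible by 16' and Q = 'n is divisible by 4'.

If not (n is divisible by 16), then not (n is divisible by 4).


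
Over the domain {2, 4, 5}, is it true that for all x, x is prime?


Evaluate the predicate on each element: 2:T, 4:F, 5:T.
Counterexample x = 4 fails the predicate.

F


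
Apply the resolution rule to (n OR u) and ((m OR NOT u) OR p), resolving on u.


The clauses contain complementary literals u and NOTu.
Resolution eliminates this pair and disjoins the remaining literals (merging duplicates).

((n OR p) OR m)


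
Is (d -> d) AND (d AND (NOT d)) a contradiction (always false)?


Truth table over {d}:
d | φ
-----
F | F
T | F
Every row is false.

Yes, it is a contradiction.


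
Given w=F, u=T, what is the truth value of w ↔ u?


Biconditional is true when both operands have the same truth value.
Substitute: w=F, u=T.
F ↔ T evaluates to F.

F


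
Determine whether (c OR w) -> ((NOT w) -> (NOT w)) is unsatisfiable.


Truth table over {c, w}:
c | w | φ
---------
F | F | T
T | F | T
F | T | T
T | T | T
Satisfying assignment at row 1: c=F, w=F gives T.

No, it is not a contradiction.


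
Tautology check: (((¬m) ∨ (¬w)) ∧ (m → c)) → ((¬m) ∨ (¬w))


Build the truth table over {c, m, w}:
c | m | w | φ
-------------
F | F | F | T
T | F | F | T
F | T | F | T
T | T | F | T
F | F | T | T
T | F | T | T
F | T | T | T
T | T | T | T
Every row evaluates to true.

Yes, it is a tautology.


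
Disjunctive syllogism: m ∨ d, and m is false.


Disjunctive syllogism: from (P ∨ Q) and ¬P, infer Q.
One disjunct, 'm', is ruled out; the other must hold.

d


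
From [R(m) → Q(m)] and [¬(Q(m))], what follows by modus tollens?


Modus tollens: from (P → Q) and ¬Q, infer ¬P.
Q = 'Q(m)' is denied; since P → Q, P must also fail.

Not (R(m)).


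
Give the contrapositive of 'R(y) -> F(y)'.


The contrapositive of (P → Q) is (¬Q → ¬P); it is logically equivalent to the original.
Here P = 'R(y)' and Q = 'F(y)'.

If not (F(y)), then not (R(y)).


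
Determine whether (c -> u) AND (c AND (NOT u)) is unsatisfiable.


Truth table over {c, u}:
c | u | φ
---------
F | F | F
T | F | F
F | T | F
T | T | F
Every row is false.

Yes, it is a contradiction.


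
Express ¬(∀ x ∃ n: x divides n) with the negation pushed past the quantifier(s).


Negation flips each quantifier (∀↔∃) and negates the inner predicate.
¬(∀ x ∃ n: φ) = ∃ x ∀ n: ¬φ.

∃ x ∀ n: ¬(x divides n)


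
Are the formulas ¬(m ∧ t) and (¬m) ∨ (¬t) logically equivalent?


Compare truth tables:
m | t | φ | ψ
-------------
F | F | T | T
T | F | T | T
F | T | T | T
T | T | F | F
The columns φ and ψ agree on every row.

Yes, they are logically equivalent.


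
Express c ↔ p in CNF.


Step 1: Rewrite c ↔ p as (c → p) ∧ (p → c).
Step 2: Rewrite each implication as a disjunction.

((¬c) ∨ p) ∧ ((¬p) ∨ c)


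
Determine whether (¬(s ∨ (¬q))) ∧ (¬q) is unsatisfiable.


Truth table over {q, s}:
q | s | φ
---------
F | F | F
T | F | F
F | T | F
T | T | F
Every row is false.

Yes, it is a contradiction.


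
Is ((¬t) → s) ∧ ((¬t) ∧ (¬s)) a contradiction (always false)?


Truth table over {s, t}:
s | t | φ
---------
F | F | F
T | F | F
F | T | F
T | T | F
Every row is false.

Yes, it is a contradiction.


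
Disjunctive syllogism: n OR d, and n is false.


Disjunctive syllogism: from (P ∨ Q) and ¬P, infer Q.
One disjunct, 'n', is ruled out; the other must hold.

d


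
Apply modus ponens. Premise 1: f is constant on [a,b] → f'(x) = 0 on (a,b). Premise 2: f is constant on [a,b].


Modus ponens: from (P → Q) and P, infer Q.
P = 'f is constant on [a,b]' is asserted, and P → Q holds, so Q follows.

f'(x) = 0 on (a,b).


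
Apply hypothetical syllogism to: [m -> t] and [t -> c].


Hypothetical syllogism: from (P → Q) and (Q → R), infer (P → R).
Chain the two implications through the shared middle term 't'.

m -> c


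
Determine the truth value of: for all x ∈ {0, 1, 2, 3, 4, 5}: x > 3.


Evaluate the predicate on each element: 0:F, 1:F, 2:F, 3:F, 4:T, 5:T.
Counterexample x = 0 fails the predicate.

F


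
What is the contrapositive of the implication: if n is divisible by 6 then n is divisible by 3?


The contrapositive of (P → Q) is (¬Q → ¬P); it is logically equivalent to the original.
Here P = 'n is divisible by 6' and Q = 'n is divisible by 3'.

If not (n is divisible by 3), then not (n is divisible by 6).


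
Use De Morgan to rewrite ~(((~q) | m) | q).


De Morgan: the negation of a disjunction is the conjunction of the negations.
Distribute ~ across |, flipping it to &, and negate each literal.

(q & (~m)) & (~q)


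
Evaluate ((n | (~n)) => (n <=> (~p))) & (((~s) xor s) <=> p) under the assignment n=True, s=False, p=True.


Substitute n=True, s=False, p=True:
~n = False
n | (~n) = True | False = True
~p = False
n <=> (~p) = True <=> False = False
(n | (~n)) => (n <=> (~p)) = True => False = False
~s = True
(~s) xor s = True xor False = True
((~s) xor s) <=> p = True <=> True = True
((n | (~n)) => (n <=> (~p))) & (((~s) xor s) <=> p) = False & True = False

False


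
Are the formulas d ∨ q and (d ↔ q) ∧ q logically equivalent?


Compare truth tables:
d | q | φ | ψ
-------------
F | F | F | F
T | F | T | F
F | T | T | F
T | T | T | T
They differ at row 2 (d=T, q=F): φ=T but ψ=F.

No, they are not logically equivalent.


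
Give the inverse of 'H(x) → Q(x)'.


The inverse of (P → Q) is (¬P → ¬Q). It is equivalent to the converse, not to the original.
Here P = 'H(x)' and Q = 'Q(x)'.

If not (H(x)), then not (Q(x)).


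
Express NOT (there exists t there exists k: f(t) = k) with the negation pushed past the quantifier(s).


Negation flips each quantifier (∀↔∃) and negates the inner predicate.
¬(there exists t there exists k: φ) = for all t for all k: ¬φ.

for all t for all k: NOT(f(t) = k)


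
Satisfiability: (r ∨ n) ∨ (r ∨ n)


Search for a satisfying assignment over {n, r}.
Try n=T, r=F: the formula evaluates to T.
A satisfying assignment exists.

Satisfiable.


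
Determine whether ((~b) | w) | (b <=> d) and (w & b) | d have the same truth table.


Compare truth tables:
b | d | w | φ | ψ
-----------------
False | False | False | True | False
True | False | False | False | False
False | True | False | True | True
True | True | False | True | True
False | False | True | True | False
True | False | True | True | True
False | True | True | True | True
True | True | True | True | True
They differ at row 1 (b=False, d=False, w=False): φ=True but ψ=False.

No, they are not logically equivalent.


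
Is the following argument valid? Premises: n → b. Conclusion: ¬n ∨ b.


This matches the form of material implication: the conclusion follows in every model of the premises.

Valid.


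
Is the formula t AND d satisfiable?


Search for a satisfying assignment over {d, t}.
Try d=T, t=T: the formula evaluates to T.
A satisfying assignment exists.

Satisfiable.


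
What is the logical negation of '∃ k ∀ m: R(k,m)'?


Negation flips each quantifier (∀↔∃) and negates the inner predicate.
¬(∃ k ∀ m: φ) = ∀ k ∃ m: ¬φ.

∀ k ∃ m: ¬(R(k,m))


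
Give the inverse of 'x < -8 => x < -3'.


The inverse of (P → Q) is (¬P → ¬Q). It is equivalent to the converse, not to the original.
Here P = 'x < -8' and Q = 'x < -3'.

If not (x < -8), then not (x < -3).


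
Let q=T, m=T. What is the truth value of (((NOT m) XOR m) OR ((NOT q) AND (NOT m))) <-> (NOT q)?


Substitute q=T, m=T:
NOT m = F
(NOT m) XOR m = F XOR T = T
NOT q = F
NOT m = F
(NOT q) AND (NOT m) = F AND F = F
((NOT m) XOR m) OR ((NOT q) AND (NOT m)) = T OR F = T
NOT q = F
(((NOT m) XOR m) OR ((NOT q) AND (NOT m))) <-> (NOT q) = T <-> F = F

F


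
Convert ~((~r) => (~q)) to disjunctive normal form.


Step 1: Rewrite implication then negate: ¬(¬(¬r) ∨ (¬q)) = (¬r) ∧ ¬(¬q).
Step 2: Eliminate any double negations (¬¬X = X).

(~r) & q


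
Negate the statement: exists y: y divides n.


¬(forall x: φ) = exists x: ¬φ, and ¬(exists x: φ) = forall x: ¬φ.
Apply to the existential statement.

forall y: ~(y divides n)


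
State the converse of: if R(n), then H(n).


The converse of (P → Q) is (Q → P). It is not in general equivalent to the original.
Here P = 'R(n)' and Q = 'H(n)'.

If H(n), then R(n).


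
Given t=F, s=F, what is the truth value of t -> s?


Implication is false only when antecedent is true and consequent is false.
Substitute: t=F, s=F.
F -> F evaluates to T.

T


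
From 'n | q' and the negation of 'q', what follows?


Disjunctive syllogism: from (P ∨ Q) and ¬P, infer Q.
One disjunct, 'q', is ruled out; the other must hold.

n


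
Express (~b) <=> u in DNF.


Step 1: (¬b) ↔ u is true exactly when both agree: ((¬b) ∧ u) ∨ (¬(¬b) ∧ ¬u).
Step 2: Eliminate any double negations (¬¬X = X).

((~b) & u) | (b & (~u))


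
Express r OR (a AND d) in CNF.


Step 1: Distribute ∨ over ∧: r ∨ (a ∧ d) = (r ∨ a) ∧ (r ∨ d).

(r OR a) AND (r OR d)


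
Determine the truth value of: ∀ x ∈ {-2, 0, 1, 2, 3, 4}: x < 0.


Evaluate the predicate on each element: -2:T, 0:F, 1:F, 2:F, 3:F, 4:F.
Counterexample x = 0 fails the predicate.

F


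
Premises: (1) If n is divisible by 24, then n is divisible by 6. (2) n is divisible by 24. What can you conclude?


Modus ponens: from (P → Q) and P, infer Q.
P = 'n is divisible by 24' is asserted, and P → Q holds, so Q follows.

n is divisible by 6.


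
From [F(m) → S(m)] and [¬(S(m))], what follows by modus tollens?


Modus tollens: from (P → Q) and ¬Q, infer ¬P.
Q = 'S(m)' is denied; since P → Q, P must also fail.

Not (F(m)).


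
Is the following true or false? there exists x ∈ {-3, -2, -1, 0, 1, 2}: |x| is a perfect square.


Evaluate the predicate on each element: -3:F, -2:F, -1:T, 0:T, 1:T, 2:F.
Witness x = -1 satisfies the predicate.

T


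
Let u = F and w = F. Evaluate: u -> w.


Implication is false only when antecedent is true and consequent is false.
Substitute: u=F, w=F.
F -> F evaluates to T.

T


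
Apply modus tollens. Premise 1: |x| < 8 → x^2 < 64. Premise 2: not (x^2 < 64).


Modus tollens: from (P → Q) and ¬Q, infer ¬P.
Q = 'x^2 < 64' is denied; since P → Q, P must also fail.

Not (|x| < 8).


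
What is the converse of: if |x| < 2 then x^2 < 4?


The converse of (P → Q) is (Q → P). It is not in general equivalent to the original.
Here P = '|x| < 2' and Q = 'x^2 < 4'.

If x^2 < 4, then |x| < 2.


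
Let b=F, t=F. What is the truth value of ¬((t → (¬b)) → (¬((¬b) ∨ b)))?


Substitute b=F, t=F:
¬b = T
t → (¬b) = F → T = T
¬b = T
(¬b) ∨ b = T ∨ F = T
¬((¬b) ∨ b) = F
(t → (¬b)) → (¬((¬b) ∨ b)) = T → F = F
¬((t → (¬b)) → (¬((¬b) ∨ b))) = T

T


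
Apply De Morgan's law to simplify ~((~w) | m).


De Morgan: the negation of a disjunction is the conjunction of the negations.
Distribute ~ across |, flipping it to &, and negate each literal.

w & (~m)


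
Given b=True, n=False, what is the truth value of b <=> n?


Biconditional is true when both operands have the same truth value.
Substitute: b=True, n=False.
True <=> False evaluates to False.

False


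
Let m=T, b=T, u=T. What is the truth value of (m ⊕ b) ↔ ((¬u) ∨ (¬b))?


Substitute m=T, b=T, u=T:
m ⊕ b = T ⊕ T = F
¬u = F
¬b = F
(¬u) ∨ (¬b) = F ∨ F = F
(m ⊕ b) ↔ ((¬u) ∨ (¬b)) = F ↔ F = T

T


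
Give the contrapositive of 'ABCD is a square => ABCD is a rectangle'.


The contrapositive of (P → Q) is (¬Q → ¬P); it is logically equivalent to the original.
Here P = 'ABCD is a square' and Q = 'ABCD is a rectangle'.

If not (ABCD is a rectangle), then not (ABCD is a square).


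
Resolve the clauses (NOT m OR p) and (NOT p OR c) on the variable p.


The clauses contain complementary literals p and NOTp.
Resolution eliminates this pair and disjoins the remaining literals (merging duplicates).

(NOT m OR c)


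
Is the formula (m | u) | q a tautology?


Build the truth table over {m, q, u}:
m | q | u | φ
-------------
False | False | False | False
True | False | False | True
False | True | False | True
True | True | False | True
False | False | True | True
True | False | True | True
False | True | True | True
True | True | True | True
Counterexample at row 1: with m=False, q=False, u=False, the formula is False.

No, it is not a tautology.


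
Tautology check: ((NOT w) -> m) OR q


Build the truth table over {m, q, w}:
m | q | w | φ
-------------
F | F | F | F
T | F | F | T
F | T | F | T
T | T | F | T
F | F | T | T
T | F | T | T
F | T | T | T
T | T | T | T
Counterexample at row 1: with m=F, q=F, w=F, the formula is F.

No, it is not a tautology.


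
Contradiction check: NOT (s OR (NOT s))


Truth table over {s}:
s | φ
-----
F | F
T | F
Every row is false.

Yes, it is a contradiction.


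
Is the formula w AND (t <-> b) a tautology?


Build the truth table over {b, t, w}:
b | t | w | φ
-------------
F | F | F | F
T | F | F | F
F | T | F | F
T | T | F | F
F | F | T | T
T | F | T | F
F | T | T | F
T | T | T | T
Counterexample at row 1: with b=F, t=F, w=F, the formula is F.

No, it is not a tautology.


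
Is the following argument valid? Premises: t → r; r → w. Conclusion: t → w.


This matches the form of hypothetical syllogism: the conclusion follows in every model of the premises.

Valid.


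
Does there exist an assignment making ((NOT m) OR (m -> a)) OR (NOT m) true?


Search for a satisfying assignment over {a, m}.
Try a=F, m=F: the formula evaluates to T.
A satisfying assignment exists.

Satisfiable.


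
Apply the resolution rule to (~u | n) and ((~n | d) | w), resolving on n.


The clauses contain complementary literals n and ~n.
Resolution eliminates this pair and disjoins the remaining literals (merging duplicates).

((~u | w) | d)


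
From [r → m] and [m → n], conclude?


Hypothetical syllogism: from (P → Q) and (Q → R), infer (P → R).
Chain the two implications through the shared middle term 'm'.

r → n


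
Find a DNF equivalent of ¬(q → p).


Step 1: Rewrite implication then negate: ¬(¬q ∨ p) = q ∧ ¬p.

q ∧ (¬p)


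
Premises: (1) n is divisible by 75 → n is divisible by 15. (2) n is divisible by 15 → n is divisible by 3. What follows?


Hypothetical syllogism: from (P → Q) and (Q → R), infer (P → R).
Chain the two implications through the shared middle term 'n is divisible by 15'.

n is divisible by 75 → n is divisible by 3


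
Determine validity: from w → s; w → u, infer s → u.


This is (no valid rule). There exist truth assignments where the premises are all true but the conclusion is false.

Invalid.


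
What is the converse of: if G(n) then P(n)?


The converse of (P → Q) is (Q → P). It is not in general equivalent to the original.
Here P = 'G(n)' and Q = 'P(n)'.

If P(n), then G(n).


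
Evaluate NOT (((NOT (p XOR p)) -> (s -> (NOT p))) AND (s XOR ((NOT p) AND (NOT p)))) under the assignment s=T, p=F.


Substitute s=T, p=F:
… (earlier sub-steps elided)
NOT (p XOR p) = T
NOT p = T
s -> (NOT p) = T -> T = T
(NOT (p XOR p)) -> (s -> (NOT p)) = T -> T = T
NOT p = T
NOT p = T
(NOT p) AND (NOT p) = T AND T = T
s XOR ((NOT p) AND (NOT p)) = T XOR T = F
((NOT (p XOR p)) -> (s -> (NOT p))) AND (s XOR ((NOT p) AND (NOT p))) = T AND F = F
NOT (((NOT (p XOR p)) -> (s -> (NOT p))) AND (s XOR ((NOT p) AND (NOT p)))) = T

T


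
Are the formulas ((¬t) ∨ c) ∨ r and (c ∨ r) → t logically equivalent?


Compare truth tables:
c | r | t | φ | ψ
-----------------
F | F | F | T | T
T | F | F | T | F
F | T | F | T | F
T | T | F | T | F
F | F | T | F | T
T | F | T | T | T
F | T | T | T | T
T | T | T | T | T
They differ at row 2 (c=T, r=F, t=F): φ=T but ψ=F.

No, they are not logically equivalent.


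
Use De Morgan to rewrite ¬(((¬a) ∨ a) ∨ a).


De Morgan: the negation of a disjunction is the conjunction of the negations.
Distribute ¬ across ∨, flipping it to ∧, and negate each literal.

(a ∧ (¬a)) ∧ (¬a)


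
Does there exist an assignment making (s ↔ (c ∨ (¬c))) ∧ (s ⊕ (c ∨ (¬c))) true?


Check all 4 assignments over {c, s}:
c | s | φ
---------
F | F | F
T | F | F
F | T | F
T | T | F
No assignment makes the formula true.

Unsatisfiable.


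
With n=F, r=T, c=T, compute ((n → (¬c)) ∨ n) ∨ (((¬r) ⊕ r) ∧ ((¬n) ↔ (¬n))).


Substitute n=F, r=T, c=T:
¬c = F
n → (¬c) = F → F = T
(n → (¬c)) ∨ n = T ∨ F = T
¬r = F
(¬r) ⊕ r = F ⊕ T = T
¬n = T
¬n = T
(¬n) ↔ (¬n) = T ↔ T = T
((¬r) ⊕ r) ∧ ((¬n) ↔ (¬n)) = T ∧ T = T
((n → (¬c)) ∨ n) ∨ (((¬r) ⊕ r) ∧ ((¬n) ↔ (¬n))) = T ∨ T = T

T


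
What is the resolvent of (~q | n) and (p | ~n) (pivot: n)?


The clauses contain complementary literals n and ~n.
Resolution eliminates this pair and disjoins the remaining literals (merging duplicates).

(~q | p)


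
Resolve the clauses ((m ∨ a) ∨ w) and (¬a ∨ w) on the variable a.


The clauses contain complementary literals a and ¬a.
Resolution eliminates this pair and disjoins the remaining literals (merging duplicates).

(m ∨ w)


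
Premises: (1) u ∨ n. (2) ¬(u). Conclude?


Disjunctive syllogism: from (P ∨ Q) and ¬P, infer Q.
One disjunct, 'u', is ruled out; the other must hold.

n


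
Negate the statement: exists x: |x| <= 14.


¬(forall x: φ) = exists x: ¬φ, and ¬(exists x: φ) = forall x: ¬φ.
Apply to the existential statement.

forall x: ~(|x| <= 14)


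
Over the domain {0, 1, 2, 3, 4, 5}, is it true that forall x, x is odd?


Evaluate the predicate on each element: 0:False, 1:True, 2:False, 3:True, 4:False, 5:True.
Counterexample x = 0 fails the predicate.

False


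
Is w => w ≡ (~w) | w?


Compare truth tables:
w | φ | ψ
---------
False | True | True
True | True | True
The columns φ and ψ agree on every row.

Yes, they are logically equivalent.


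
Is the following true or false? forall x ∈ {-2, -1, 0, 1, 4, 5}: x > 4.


Evaluate the predicate on each element: -2:False, -1:False, 0:False, 1:False, 4:False, 5:True.
Counterexample x = -2 fails the predicate.

False


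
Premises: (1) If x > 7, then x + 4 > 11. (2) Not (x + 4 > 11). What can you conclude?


Modus tollens: from (P → Q) and ¬Q, infer ¬P.
Q = 'x + 4 > 11' is denied; since P → Q, P must also fail.

Not (x > 7).


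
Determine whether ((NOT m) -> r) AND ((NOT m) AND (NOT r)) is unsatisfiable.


Truth table over {m, r}:
m | r | φ
---------
F | F | F
T | F | F
F | T | F
T | T | F
Every row is false.

Yes, it is a contradiction.


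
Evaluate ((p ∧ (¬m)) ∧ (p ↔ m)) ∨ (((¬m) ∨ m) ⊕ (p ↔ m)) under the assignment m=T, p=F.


Substitute m=T, p=F:
¬m = F
p ∧ (¬m) = F ∧ F = F
p ↔ m = F ↔ T = F
(p ∧ (¬m)) ∧ (p ↔ m) = F ∧ F = F
¬m = F
(¬m) ∨ m = F ∨ T = T
p ↔ m = F ↔ T = F
((¬m) ∨ m) ⊕ (p ↔ m) = T ⊕ F = T
((p ∧ (¬m)) ∧ (p ↔ m)) ∨ (((¬m) ∨ m) ⊕ (p ↔ m)) = F ∨ T = T

T


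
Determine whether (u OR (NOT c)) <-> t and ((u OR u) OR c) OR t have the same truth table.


Compare truth tables:
c | t | u | φ | ψ
-----------------
F | F | F | F | F
T | F | F | T | T
F | T | F | T | T
T | T | F | F | T
F | F | T | F | T
T | F | T | F | T
F | T | T | T | T
T | T | T | T | T
They differ at row 4 (c=T, t=T, u=F): φ=F but ψ=T.

No, they are not logically equivalent.


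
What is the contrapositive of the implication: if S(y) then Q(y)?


The contrapositive of (P → Q) is (¬Q → ¬P); it is logically equivalent to the original.
Here P = 'S(y)' and Q = 'Q(y)'.

If not (Q(y)), then not (S(y)).


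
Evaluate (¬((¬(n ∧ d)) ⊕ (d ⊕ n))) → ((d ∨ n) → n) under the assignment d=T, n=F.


Substitute d=T, n=F:
n ∧ d = F ∧ T = F
¬(n ∧ d) = T
d ⊕ n = T ⊕ F = T
(¬(n ∧ d)) ⊕ (d ⊕ n) = T ⊕ T = F
¬((¬(n ∧ d)) ⊕ (d ⊕ n)) = T
d ∨ n = T ∨ F = T
(d ∨ n) → n = T → F = F
(¬((¬(n ∧ d)) ⊕ (d ⊕ n))) → ((d ∨ n) → n) = T → F = F

F


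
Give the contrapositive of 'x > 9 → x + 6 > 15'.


The contrapositive of (P → Q) is (¬Q → ¬P); it is logically equivalent to the original.
Here P = 'x > 9' and Q = 'x + 6 > 15'.

If not (x + 6 > 15), then not (x > 9).


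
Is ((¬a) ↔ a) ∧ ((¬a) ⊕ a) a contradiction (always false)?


Truth table over {a}:
a | φ
-----
F | F
T | F
Every row is false.

Yes, it is a contradiction.


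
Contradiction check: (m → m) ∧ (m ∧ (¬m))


Truth table over {m}:
m | φ
-----
F | F
T | F
Every row is false.

Yes, it is a contradiction.


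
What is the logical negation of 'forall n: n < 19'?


¬(forall x: φ) = exists x: ¬φ, and ¬(exists x: φ) = forall x: ¬φ.
Apply to the universal statement.

exists n: ~(n < 19)


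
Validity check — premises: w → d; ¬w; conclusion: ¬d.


This is denying the antecedent (fallacy). There exist truth assignments where the premises are all true but the conclusion is false.

Invalid.


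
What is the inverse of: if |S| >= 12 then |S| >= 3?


The inverse of (P → Q) is (¬P → ¬Q). It is equivalent to the converse, not to the original.
Here P = '|S| >= 12' and Q = '|S| >= 3'.

If not (|S| >= 12), then not (|S| >= 3).


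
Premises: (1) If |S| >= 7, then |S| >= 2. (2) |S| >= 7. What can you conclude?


Modus ponens: from (P → Q) and P, infer Q.
P = '|S| >= 7' is asserted, and P → Q holds, so Q follows.

|S| >= 2.


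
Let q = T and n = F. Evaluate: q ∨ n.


Disjunction is false only when both operands are false.
Substitute: q=T, n=F.
T ∨ F evaluates to T.

T


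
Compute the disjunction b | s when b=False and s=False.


Disjunction is false only when both operands are false.
Substitute: b=False, s=False.
False | False evaluates to False.

False


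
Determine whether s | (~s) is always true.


Build the truth table over {s}:
s | φ
-----
False | True
True | True
Every row evaluates to true.

Yes, it is a tautology.


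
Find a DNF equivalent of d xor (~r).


Step 1: d ⊕ (¬r) is true exactly when they disagree: (d ∧ ¬(¬r)) ∨ (¬d ∧ (¬r)).
Step 2: Eliminate any double negations (¬¬X = X).

(d & r) | ((~d) & (~r))


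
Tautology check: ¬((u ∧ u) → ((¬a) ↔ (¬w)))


Build the truth table over {a, u, w}:
a | u | w | φ
-------------
F | F | F | F
T | F | F | F
F | T | F | F
T | T | F | T
F | F | T | F
T | F | T | F
F | T | T | T
T | T | T | F
Counterexample at row 1: with a=F, u=F, w=F, the formula is F.

No, it is not a tautology.


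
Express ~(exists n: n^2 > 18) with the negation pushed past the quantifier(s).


¬(forall x: φ) = exists x: ¬φ, and ¬(exists x: φ) = forall x: ¬φ.
Apply to the existential statement.

forall n: ~(n^2 > 18)


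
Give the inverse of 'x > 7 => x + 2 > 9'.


The inverse of (P → Q) is (¬P → ¬Q). It is equivalent to the converse, not to the original.
Here P = 'x > 7' and Q = 'x + 2 > 9'.

If not (x > 7), then not (x + 2 > 9).


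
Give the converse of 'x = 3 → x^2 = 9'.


The converse of (P → Q) is (Q → P). It is not in general equivalent to the original.
Here P = 'x = 3' and Q = 'x^2 = 9'.

If x^2 = 9, then x = 3.


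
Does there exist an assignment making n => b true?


Search for a satisfying assignment over {b, n}.
Try b=False, n=False: the formula evaluates to True.
A satisfying assignment exists.

Satisfiable.
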